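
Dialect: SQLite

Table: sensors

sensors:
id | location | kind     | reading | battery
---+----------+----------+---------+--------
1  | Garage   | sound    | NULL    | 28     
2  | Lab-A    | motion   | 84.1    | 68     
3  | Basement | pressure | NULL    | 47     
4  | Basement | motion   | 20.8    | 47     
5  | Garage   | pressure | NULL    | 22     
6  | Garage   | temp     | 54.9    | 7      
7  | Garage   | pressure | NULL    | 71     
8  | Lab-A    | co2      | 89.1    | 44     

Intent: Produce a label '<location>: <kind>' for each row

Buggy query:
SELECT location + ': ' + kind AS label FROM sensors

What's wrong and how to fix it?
Bug: SQLite uses || for string concatenation; + coerces text to numbers (yielding 0)

Fix: Replace + with || to concatenate text

Corrected query:
SELECT location || ': ' || kind AS label FROM sensors

Result:
label             
------------------
Garage: sound     
Lab-A: motion     
Basement: pressure
Basement: motion  
Garage: pressure  
Garage: temp      
Garage: pressure  
Lab-A: co2        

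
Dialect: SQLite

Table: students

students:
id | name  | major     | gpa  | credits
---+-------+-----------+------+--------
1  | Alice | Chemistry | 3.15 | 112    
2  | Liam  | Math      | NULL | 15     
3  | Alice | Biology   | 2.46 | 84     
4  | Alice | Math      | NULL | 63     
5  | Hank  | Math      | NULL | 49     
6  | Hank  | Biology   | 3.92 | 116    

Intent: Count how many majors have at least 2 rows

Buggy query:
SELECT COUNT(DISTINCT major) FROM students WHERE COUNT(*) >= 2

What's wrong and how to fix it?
Bug: WHERE filters individual rows, not groups, so a group-level COUNT is invalid there

Fix: Use a subquery that GROUPs and filters with HAVING, then count its rows

Corrected query:
SELECT COUNT(*) FROM (SELECT major FROM students GROUP BY major HAVING COUNT(*) >= 2)

Result:
COUNT(*)
--------
2       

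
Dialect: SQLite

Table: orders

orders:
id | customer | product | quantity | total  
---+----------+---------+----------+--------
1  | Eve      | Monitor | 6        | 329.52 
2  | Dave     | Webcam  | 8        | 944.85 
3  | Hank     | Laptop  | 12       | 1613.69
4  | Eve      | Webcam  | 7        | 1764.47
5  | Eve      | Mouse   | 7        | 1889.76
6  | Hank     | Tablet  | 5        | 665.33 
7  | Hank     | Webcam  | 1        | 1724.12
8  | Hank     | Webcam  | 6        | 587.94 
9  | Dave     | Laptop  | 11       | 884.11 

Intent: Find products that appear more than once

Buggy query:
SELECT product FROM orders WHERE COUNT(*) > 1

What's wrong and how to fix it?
Bug: COUNT(*) is an aggregate and cannot be used in WHERE

Fix: GROUP BY product, then filter groups with HAVING COUNT(*) > 1

Corrected query:
SELECT product FROM orders GROUP BY product HAVING COUNT(*) > 1

Result:
product
-------
Laptop 
Webcam 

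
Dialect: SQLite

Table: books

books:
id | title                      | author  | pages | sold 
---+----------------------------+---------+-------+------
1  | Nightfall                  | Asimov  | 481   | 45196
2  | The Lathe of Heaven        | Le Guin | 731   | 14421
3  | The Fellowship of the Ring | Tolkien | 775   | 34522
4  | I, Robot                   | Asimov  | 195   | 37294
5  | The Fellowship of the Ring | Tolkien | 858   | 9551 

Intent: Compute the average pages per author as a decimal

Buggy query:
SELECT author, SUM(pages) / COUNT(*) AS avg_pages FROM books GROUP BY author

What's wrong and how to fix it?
Bug: SUM(pages) and COUNT(*) are both integers; the division truncates the fractional part

Fix: Cast one side to REAL so the division keeps the fractional part

Corrected query:
SELECT author, SUM(pages) * 1.0 / COUNT(*) AS avg_pages FROM books GROUP BY author

Result:
author  | avg_pages
--------+----------
Asimov  | 338      
Le Guin | 731      
Tolkien | 816.5    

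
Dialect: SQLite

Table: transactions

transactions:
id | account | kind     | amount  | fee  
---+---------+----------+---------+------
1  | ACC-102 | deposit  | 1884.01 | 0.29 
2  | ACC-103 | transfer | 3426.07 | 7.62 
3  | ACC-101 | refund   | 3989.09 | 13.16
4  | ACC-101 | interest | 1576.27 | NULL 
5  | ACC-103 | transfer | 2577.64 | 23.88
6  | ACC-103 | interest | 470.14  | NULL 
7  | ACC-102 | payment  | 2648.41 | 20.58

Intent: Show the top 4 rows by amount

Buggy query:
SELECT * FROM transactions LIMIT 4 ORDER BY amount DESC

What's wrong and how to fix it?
Bug: LIMIT must come after ORDER BY

Fix: Swap the clauses: ORDER BY first, then LIMIT

Corrected query:
SELECT * FROM transactions ORDER BY amount DESC LIMIT 4

Result:
id | account | kind     | amount  | fee  
---+---------+----------+---------+------
3  | ACC-101 | refund   | 3989.09 | 13.16
2  | ACC-103 | transfer | 3426.07 | 7.62 
7  | ACC-102 | payment  | 2648.41 | 20.58
5  | ACC-103 | transfer | 2577.64 | 23.88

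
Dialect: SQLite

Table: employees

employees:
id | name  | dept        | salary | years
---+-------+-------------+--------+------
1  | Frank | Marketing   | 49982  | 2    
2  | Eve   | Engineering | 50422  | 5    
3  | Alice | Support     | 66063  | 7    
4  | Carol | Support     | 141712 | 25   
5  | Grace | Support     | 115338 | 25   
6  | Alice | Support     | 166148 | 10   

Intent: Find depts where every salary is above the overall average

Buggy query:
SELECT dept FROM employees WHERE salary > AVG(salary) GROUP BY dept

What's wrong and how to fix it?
Bug: AVG() is an aggregate; it can't sit directly in WHERE

Fix: Use a subquery for AVG and a HAVING MIN(...) filter so the condition holds for every row in the group

Corrected query:
SELECT dept FROM employees GROUP BY dept HAVING MIN(salary) > (SELECT AVG(salary) FROM employees)

Result:
(no rows)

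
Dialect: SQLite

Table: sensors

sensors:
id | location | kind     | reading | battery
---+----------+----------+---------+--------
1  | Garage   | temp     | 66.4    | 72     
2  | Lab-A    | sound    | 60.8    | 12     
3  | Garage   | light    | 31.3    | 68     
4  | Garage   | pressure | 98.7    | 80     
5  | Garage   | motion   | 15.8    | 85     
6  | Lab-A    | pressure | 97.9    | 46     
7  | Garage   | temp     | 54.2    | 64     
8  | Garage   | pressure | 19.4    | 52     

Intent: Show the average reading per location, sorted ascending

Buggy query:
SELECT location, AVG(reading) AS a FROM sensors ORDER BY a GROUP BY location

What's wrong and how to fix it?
Bug: GROUP BY must precede ORDER BY

Fix: Move ORDER BY to the end, after GROUP BY

Corrected query:
SELECT location, AVG(reading) AS a FROM sensors GROUP BY location ORDER BY a

Result:
location | a        
---------+----------
Garage   | 47.633333
Lab-A    | 79.35    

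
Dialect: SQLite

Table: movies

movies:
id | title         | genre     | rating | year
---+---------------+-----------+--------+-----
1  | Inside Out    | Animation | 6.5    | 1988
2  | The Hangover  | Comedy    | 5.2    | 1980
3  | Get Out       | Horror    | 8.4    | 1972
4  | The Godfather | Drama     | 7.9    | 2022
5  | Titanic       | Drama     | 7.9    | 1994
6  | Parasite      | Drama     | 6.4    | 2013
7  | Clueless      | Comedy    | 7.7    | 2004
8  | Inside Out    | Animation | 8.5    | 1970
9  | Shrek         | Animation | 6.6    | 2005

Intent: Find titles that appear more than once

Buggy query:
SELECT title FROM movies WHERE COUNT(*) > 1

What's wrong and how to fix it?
Bug: WHERE can't reference COUNT(*); aggregates are computed after WHERE

Fix: GROUP BY title, then filter groups with HAVING COUNT(*) > 1

Corrected query:
SELECT title FROM movies GROUP BY title HAVING COUNT(*) > 1

Result:
title     
----------
Inside Out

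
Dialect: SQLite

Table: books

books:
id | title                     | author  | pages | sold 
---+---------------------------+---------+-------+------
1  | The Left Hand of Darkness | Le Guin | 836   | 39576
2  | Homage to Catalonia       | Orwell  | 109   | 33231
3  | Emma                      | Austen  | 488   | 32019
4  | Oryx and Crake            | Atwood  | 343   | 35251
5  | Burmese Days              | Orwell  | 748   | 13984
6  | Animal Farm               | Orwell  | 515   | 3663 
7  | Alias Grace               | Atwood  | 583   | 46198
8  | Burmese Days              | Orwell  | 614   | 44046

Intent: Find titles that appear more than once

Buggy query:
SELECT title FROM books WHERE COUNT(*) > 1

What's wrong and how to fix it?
Bug: COUNT(*) is an aggregate and cannot be used in WHERE

Fix: GROUP BY title, then filter groups with HAVING COUNT(*) > 1

Corrected query:
SELECT title FROM books GROUP BY title HAVING COUNT(*) > 1

Result:
title       
------------
Burmese Days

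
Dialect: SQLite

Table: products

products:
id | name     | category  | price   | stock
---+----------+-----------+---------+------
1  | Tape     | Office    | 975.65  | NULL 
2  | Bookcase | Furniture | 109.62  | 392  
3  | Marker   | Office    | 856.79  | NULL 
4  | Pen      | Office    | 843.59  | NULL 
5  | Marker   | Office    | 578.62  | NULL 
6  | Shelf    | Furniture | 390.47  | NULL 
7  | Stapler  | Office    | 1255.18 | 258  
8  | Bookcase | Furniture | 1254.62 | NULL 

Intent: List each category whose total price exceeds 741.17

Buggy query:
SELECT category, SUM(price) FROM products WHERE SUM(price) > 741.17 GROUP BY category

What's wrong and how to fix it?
Bug: WHERE runs before GROUP BY, so aggregates aren't available there

Fix: Move the aggregate condition to a HAVING clause

Corrected query:
SELECT category, SUM(price) FROM products GROUP BY category HAVING SUM(price) > 741.17

Result:
category  | SUM(price)
----------+-----------
Furniture | 1754.71   
Office    | 4509.83   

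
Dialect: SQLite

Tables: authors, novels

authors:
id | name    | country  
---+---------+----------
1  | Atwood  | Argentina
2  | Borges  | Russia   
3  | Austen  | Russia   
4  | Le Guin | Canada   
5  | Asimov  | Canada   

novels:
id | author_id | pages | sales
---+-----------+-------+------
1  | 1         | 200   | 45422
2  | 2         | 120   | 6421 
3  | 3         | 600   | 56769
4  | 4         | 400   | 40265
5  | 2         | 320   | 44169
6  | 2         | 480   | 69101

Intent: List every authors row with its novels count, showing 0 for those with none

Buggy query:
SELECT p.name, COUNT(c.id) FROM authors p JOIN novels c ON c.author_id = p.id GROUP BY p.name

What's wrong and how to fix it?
Bug: INNER JOIN drops authors rows that have no matching novels rows

Fix: Use LEFT JOIN so parents without children still appear (COUNT(c.id) gives 0)

Corrected query:
SELECT p.name, COUNT(c.id) FROM authors p LEFT JOIN novels c ON c.author_id = p.id GROUP BY p.name

Result:
name    | COUNT(c.id)
--------+------------
Asimov  | 0          
Atwood  | 1          
Austen  | 1          
Borges  | 3          
Le Guin | 1          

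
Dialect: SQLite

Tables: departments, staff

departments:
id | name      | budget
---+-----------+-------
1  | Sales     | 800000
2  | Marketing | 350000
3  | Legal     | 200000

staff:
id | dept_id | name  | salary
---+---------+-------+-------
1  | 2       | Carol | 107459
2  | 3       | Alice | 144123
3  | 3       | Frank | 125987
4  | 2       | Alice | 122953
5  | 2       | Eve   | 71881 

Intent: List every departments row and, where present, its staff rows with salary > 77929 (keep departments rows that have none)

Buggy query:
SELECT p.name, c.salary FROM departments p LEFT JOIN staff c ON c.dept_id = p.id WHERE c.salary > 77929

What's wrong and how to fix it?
Bug: Filtering c.salary in WHERE discards the NULL rows produced by LEFT JOIN, turning it into an inner join

Fix: Put 'c.salary > 77929' in the JOIN's ON clause instead of WHERE

Corrected query:
SELECT p.name, c.salary FROM departments p LEFT JOIN staff c ON c.dept_id = p.id AND c.salary > 77929

Result:
name      | salary
----------+-------
Sales     | NULL  
Marketing | 107459
Marketing | 122953
Legal     | 125987
Legal     | 144123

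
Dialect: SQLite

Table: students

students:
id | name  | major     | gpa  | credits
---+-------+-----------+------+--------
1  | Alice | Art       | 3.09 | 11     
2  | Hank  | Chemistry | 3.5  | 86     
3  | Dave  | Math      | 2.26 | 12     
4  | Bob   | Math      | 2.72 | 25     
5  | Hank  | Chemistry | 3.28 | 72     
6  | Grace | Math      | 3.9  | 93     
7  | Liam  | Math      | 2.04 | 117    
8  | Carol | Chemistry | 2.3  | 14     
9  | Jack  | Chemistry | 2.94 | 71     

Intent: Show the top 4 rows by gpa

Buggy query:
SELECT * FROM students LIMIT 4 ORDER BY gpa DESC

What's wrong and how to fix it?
Bug: ORDER BY cannot follow LIMIT; LIMIT is the final clause

Fix: Sort with ORDER BY, then apply LIMIT

Corrected query:
SELECT * FROM students ORDER BY gpa DESC LIMIT 4

Result:
id | name  | major     | gpa  | credits
---+-------+-----------+------+--------
6  | Grace | Math      | 3.9  | 93     
2  | Hank  | Chemistry | 3.5  | 86     
5  | Hank  | Chemistry | 3.28 | 72     
1  | Alice | Art       | 3.09 | 11     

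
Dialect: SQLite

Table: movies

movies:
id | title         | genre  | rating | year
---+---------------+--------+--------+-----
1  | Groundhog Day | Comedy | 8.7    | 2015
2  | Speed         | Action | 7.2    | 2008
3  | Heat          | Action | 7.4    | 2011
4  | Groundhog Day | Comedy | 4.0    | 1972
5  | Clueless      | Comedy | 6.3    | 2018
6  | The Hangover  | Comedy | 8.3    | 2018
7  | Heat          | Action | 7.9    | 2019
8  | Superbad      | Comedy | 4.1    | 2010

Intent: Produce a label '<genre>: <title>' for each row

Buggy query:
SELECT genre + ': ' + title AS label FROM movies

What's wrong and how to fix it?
Bug: SQLite uses || for string concatenation; + coerces text to numbers (yielding 0)

Fix: Use the || operator for string concatenation

Corrected query:
SELECT genre || ': ' || title AS label FROM movies

Result:
label                
---------------------
Comedy: Groundhog Day
Action: Speed        
Action: Heat         
Comedy: Groundhog Day
Comedy: Clueless     
Comedy: The Hangover 
Action: Heat         
Comedy: Superbad     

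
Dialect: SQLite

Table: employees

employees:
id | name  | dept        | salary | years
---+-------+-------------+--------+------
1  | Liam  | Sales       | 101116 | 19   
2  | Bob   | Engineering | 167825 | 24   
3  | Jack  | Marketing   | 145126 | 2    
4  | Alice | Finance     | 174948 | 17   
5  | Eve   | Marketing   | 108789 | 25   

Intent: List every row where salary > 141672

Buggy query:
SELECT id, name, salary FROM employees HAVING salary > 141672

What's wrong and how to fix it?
Bug: This is a non-aggregate query (no GROUP BY, no aggregates), so in SQLite the HAVING clause is invalid here; a row-level condition belongs in WHERE

Fix: Use WHERE for row-level filtering

Corrected query:
SELECT id, name, salary FROM employees WHERE salary > 141672

Result:
id | name  | salary
---+-------+-------
2  | Bob   | 167825
3  | Jack  | 145126
4  | Alice | 174948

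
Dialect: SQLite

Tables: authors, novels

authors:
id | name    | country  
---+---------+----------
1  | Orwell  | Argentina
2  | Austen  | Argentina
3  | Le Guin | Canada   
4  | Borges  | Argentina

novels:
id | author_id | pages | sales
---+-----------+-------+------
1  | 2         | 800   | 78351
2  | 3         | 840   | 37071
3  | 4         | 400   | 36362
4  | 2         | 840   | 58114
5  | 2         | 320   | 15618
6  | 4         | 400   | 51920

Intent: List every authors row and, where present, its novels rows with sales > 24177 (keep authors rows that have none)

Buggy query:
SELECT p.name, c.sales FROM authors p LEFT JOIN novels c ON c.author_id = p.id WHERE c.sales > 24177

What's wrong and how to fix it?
Bug: Filtering c.sales in WHERE discards the NULL rows produced by LEFT JOIN, turning it into an inner join

Fix: Move the right-table condition into the ON clause so unmatched parents are kept

Corrected query:
SELECT p.name, c.sales FROM authors p LEFT JOIN novels c ON c.author_id = p.id AND c.sales > 24177

Result:
name    | sales
--------+------
Orwell  | NULL 
Austen  | 58114
Austen  | 78351
Le Guin | 37071
Borges  | 36362
Borges  | 51920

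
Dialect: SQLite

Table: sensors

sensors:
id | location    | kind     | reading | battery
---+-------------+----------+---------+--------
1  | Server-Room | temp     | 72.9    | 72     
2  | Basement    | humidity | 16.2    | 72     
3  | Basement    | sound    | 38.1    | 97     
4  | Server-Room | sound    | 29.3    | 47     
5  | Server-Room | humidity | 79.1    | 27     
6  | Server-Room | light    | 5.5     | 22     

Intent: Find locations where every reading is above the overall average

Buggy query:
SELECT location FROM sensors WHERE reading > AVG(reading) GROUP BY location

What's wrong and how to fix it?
Bug: AVG() is an aggregate; it can't sit directly in WHERE

Fix: Use a subquery for AVG and a HAVING MIN(...) filter so the condition holds for every row in the group

Corrected query:
SELECT location FROM sensors GROUP BY location HAVING MIN(reading) > (SELECT AVG(reading) FROM sensors)

Result:
(no rows)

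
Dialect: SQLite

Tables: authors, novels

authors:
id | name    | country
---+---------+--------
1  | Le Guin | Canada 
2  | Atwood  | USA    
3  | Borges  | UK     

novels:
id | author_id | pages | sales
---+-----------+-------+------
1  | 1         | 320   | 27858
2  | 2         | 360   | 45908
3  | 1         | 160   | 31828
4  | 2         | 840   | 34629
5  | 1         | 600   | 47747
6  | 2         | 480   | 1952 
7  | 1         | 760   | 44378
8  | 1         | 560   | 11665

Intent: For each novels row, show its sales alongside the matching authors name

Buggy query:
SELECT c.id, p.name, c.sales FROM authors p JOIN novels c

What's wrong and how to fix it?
Bug: JOIN with no ON clause produces a cartesian product; every novels row pairs with every authors row

Fix: Add ON c.author_id = p.id to the JOIN

Corrected query:
SELECT c.id, p.name, c.sales FROM authors p JOIN novels c ON c.author_id = p.id

Result:
id | name    | sales
---+---------+------
1  | Le Guin | 27858
2  | Atwood  | 45908
3  | Le Guin | 31828
4  | Atwood  | 34629
5  | Le Guin | 47747
6  | Atwood  | 1952 
7  | Le Guin | 44378
8  | Le Guin | 11665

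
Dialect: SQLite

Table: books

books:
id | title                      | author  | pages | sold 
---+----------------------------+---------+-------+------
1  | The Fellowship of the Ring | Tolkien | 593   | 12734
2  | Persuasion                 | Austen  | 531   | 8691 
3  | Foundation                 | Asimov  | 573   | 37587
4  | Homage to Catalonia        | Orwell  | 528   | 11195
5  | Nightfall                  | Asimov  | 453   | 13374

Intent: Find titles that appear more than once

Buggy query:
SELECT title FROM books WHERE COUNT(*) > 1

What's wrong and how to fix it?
Bug: COUNT(*) is an aggregate and cannot be used in WHERE

Fix: GROUP BY title, then filter groups with HAVING COUNT(*) > 1

Corrected query:
SELECT title FROM books GROUP BY title HAVING COUNT(*) > 1

Result:
(no rows)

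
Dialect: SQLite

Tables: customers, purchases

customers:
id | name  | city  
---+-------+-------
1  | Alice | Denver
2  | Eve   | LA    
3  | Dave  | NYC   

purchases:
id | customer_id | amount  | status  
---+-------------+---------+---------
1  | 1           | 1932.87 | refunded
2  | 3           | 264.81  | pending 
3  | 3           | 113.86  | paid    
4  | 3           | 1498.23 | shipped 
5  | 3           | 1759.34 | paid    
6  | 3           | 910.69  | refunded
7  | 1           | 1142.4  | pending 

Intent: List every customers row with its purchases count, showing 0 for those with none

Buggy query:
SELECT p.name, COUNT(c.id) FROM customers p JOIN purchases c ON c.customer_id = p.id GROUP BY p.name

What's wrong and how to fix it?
Bug: INNER JOIN drops customers rows that have no matching purchases rows

Fix: Switch to LEFT JOIN to retain unmatched parent rows

Corrected query:
SELECT p.name, COUNT(c.id) FROM customers p LEFT JOIN purchases c ON c.customer_id = p.id GROUP BY p.name

Result:
name  | COUNT(c.id)
------+------------
Alice | 2          
Dave  | 5          
Eve   | 0          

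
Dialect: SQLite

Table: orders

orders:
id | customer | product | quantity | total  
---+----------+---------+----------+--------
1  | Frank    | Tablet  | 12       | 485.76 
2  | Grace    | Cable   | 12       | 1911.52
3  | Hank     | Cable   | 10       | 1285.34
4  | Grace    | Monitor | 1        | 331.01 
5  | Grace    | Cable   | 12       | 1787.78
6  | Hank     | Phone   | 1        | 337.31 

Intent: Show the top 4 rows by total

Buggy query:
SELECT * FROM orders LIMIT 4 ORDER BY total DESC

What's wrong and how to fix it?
Bug: ORDER BY cannot follow LIMIT; LIMIT is the final clause

Fix: Swap the clauses: ORDER BY first, then LIMIT

Corrected query:
SELECT * FROM orders ORDER BY total DESC LIMIT 4

Result:
id | customer | product | quantity | total  
---+----------+---------+----------+--------
2  | Grace    | Cable   | 12       | 1911.52
5  | Grace    | Cable   | 12       | 1787.78
3  | Hank     | Cable   | 10       | 1285.34
1  | Frank    | Tablet  | 12       | 485.76 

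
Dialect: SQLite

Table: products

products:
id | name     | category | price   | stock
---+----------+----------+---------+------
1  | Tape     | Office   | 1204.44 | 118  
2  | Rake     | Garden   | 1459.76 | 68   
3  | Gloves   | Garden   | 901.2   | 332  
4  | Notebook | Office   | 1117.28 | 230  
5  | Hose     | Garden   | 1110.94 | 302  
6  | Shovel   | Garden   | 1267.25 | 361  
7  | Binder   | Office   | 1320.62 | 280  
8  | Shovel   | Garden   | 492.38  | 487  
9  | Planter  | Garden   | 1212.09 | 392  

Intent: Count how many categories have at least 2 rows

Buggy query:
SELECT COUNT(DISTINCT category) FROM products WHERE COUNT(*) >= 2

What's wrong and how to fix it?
Bug: COUNT(*) cannot appear in WHERE; the per-group count doesn't exist yet

Fix: Group first with HAVING COUNT(*) >= 2, then COUNT the resulting groups

Corrected query:
SELECT COUNT(*) FROM (SELECT category FROM products GROUP BY category HAVING COUNT(*) >= 2)

Result:
COUNT(*)
--------
2       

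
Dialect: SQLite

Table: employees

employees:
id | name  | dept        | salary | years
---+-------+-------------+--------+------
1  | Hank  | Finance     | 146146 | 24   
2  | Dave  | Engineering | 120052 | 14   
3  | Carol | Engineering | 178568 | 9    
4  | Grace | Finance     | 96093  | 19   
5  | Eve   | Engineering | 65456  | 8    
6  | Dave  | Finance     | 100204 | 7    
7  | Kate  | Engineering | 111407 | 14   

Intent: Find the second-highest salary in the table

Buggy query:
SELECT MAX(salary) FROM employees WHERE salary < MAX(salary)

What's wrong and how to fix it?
Bug: The inner MAX is an aggregate inside WHERE, which is not allowed

Fix: Compute the overall MAX in a subquery, then take MAX of rows below it

Corrected query:
SELECT MAX(salary) FROM employees WHERE salary < (SELECT MAX(salary) FROM employees)

Result:
MAX(salary)
-----------
146146     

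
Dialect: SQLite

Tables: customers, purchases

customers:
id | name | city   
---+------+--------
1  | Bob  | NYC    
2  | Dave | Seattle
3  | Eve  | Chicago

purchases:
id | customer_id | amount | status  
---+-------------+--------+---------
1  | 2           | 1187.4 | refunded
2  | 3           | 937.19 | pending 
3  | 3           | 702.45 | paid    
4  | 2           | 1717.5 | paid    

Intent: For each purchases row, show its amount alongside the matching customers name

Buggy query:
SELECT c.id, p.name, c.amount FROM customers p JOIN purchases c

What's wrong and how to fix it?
Bug: JOIN with no ON clause produces a cartesian product; every purchases row pairs with every customers row

Fix: Add ON c.customer_id = p.id to the JOIN

Corrected query:
SELECT c.id, p.name, c.amount FROM customers p JOIN purchases c ON c.customer_id = p.id

Result:
id | name | amount
---+------+-------
1  | Dave | 1187.4
2  | Eve  | 937.19
3  | Eve  | 702.45
4  | Dave | 1717.5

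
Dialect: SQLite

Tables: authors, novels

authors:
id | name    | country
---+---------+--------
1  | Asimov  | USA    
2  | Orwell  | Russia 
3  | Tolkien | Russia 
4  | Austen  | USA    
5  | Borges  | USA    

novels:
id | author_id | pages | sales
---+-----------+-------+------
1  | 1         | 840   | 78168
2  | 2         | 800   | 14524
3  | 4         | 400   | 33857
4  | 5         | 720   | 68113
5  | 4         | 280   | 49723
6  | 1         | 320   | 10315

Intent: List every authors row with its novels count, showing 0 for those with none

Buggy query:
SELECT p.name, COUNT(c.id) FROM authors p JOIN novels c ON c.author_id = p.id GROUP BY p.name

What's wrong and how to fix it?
Bug: INNER JOIN drops authors rows that have no matching novels rows

Fix: Switch to LEFT JOIN to retain unmatched parent rows

Corrected query:
SELECT p.name, COUNT(c.id) FROM authors p LEFT JOIN novels c ON c.author_id = p.id GROUP BY p.name

Result:
name    | COUNT(c.id)
--------+------------
Asimov  | 2          
Austen  | 2          
Borges  | 1          
Orwell  | 1          
Tolkien | 0          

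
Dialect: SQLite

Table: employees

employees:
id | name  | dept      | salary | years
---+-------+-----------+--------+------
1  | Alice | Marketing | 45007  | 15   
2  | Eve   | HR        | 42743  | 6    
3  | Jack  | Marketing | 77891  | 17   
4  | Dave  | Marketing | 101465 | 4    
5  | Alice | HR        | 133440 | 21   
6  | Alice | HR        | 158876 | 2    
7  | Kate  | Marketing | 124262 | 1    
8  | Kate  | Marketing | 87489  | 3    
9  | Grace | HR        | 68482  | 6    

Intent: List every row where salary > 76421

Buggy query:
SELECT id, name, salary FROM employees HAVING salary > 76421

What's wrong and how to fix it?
Bug: This is a non-aggregate query (no GROUP BY, no aggregates), so in SQLite the HAVING clause is invalid here; a row-level condition belongs in WHERE

Fix: Use WHERE for row-level filtering

Corrected query:
SELECT id, name, salary FROM employees WHERE salary > 76421

Result:
id | name  | salary
---+-------+-------
3  | Jack  | 77891 
4  | Dave  | 101465
5  | Alice | 133440
6  | Alice | 158876
7  | Kate  | 124262
8  | Kate  | 87489 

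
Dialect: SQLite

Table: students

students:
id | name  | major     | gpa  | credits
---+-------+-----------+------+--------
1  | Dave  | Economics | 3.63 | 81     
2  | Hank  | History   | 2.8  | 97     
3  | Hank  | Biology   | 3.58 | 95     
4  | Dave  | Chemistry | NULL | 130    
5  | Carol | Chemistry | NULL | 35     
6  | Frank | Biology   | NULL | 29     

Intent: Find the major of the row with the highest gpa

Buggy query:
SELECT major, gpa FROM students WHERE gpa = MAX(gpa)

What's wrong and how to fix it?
Bug: WHERE is evaluated per row; an aggregate over the whole table isn't defined there

Fix: Use a subquery: WHERE gpa = (SELECT MAX(gpa) FROM students)

Corrected query:
SELECT major, gpa FROM students WHERE gpa = (SELECT MAX(gpa) FROM students)

Result:
major     | gpa 
----------+-----
Economics | 3.63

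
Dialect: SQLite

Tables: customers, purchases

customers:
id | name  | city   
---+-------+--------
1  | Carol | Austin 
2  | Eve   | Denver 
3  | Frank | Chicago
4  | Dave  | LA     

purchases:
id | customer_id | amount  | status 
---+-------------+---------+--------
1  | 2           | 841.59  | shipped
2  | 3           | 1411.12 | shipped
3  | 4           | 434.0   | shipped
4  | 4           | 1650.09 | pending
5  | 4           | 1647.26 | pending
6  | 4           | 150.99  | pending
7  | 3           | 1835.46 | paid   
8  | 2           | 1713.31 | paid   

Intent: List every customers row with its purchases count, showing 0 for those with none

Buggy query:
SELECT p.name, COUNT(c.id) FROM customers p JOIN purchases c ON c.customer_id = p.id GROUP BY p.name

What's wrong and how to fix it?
Bug: An inner join excludes parents with zero children

Fix: Switch to LEFT JOIN to retain unmatched parent rows

Corrected query:
SELECT p.name, COUNT(c.id) FROM customers p LEFT JOIN purchases c ON c.customer_id = p.id GROUP BY p.name

Result:
name  | COUNT(c.id)
------+------------
Carol | 0          
Dave  | 4          
Eve   | 2          
Frank | 2          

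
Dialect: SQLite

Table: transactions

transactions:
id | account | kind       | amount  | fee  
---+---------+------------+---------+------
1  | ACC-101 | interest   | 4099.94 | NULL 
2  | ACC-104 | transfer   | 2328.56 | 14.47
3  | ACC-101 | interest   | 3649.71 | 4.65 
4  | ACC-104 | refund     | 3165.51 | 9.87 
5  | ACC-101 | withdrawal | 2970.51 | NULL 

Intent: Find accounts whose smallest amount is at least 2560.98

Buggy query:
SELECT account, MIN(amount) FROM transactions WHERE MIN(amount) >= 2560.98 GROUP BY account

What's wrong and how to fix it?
Bug: MIN() in WHERE is a misuse of aggregate

Fix: Replace WHERE with HAVING after the GROUP BY

Corrected query:
SELECT account, MIN(amount) FROM transactions GROUP BY account HAVING MIN(amount) >= 2560.98

Result:
account | MIN(amount)
--------+------------
ACC-101 | 2970.51    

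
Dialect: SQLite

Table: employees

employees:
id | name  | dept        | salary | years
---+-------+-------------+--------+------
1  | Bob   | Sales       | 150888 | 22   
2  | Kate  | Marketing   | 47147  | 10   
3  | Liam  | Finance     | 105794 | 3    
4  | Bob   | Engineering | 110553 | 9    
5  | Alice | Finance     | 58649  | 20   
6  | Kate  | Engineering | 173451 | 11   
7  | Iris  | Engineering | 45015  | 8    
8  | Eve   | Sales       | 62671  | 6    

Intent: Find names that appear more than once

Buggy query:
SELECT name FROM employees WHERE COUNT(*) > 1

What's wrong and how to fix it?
Bug: COUNT(*) is an aggregate and cannot be used in WHERE

Fix: GROUP BY name, then filter groups with HAVING COUNT(*) > 1

Corrected query:
SELECT name FROM employees GROUP BY name HAVING COUNT(*) > 1

Result:
name
----
Bob 
Kate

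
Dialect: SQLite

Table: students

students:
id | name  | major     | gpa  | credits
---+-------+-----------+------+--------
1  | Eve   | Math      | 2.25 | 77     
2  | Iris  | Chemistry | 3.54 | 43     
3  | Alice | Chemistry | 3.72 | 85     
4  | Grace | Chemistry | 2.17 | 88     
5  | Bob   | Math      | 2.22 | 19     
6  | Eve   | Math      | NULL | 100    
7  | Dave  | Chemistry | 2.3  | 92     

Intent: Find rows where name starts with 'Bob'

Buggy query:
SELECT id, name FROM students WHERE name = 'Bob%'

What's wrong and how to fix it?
Bug: Wildcards only work with LIKE; '=' treats '%' as a literal character

Fix: Replace '=' with LIKE so 'Bob%' is treated as a pattern

Corrected query:
SELECT id, name FROM students WHERE name LIKE 'Bob%'

Result:
id | name
---+-----
5  | Bob 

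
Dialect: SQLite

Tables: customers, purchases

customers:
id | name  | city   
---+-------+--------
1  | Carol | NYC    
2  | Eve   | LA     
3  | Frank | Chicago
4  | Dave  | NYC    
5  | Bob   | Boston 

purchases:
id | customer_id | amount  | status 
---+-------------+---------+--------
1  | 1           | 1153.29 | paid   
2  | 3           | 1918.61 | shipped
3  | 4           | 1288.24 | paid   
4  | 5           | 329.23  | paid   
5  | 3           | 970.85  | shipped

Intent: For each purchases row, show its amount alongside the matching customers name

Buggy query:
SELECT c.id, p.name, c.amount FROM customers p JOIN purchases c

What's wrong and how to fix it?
Bug: JOIN with no ON clause produces a cartesian product; every purchases row pairs with every customers row

Fix: Add ON c.customer_id = p.id to the JOIN

Corrected query:
SELECT c.id, p.name, c.amount FROM customers p JOIN purchases c ON c.customer_id = p.id

Result:
id | name  | amount 
---+-------+--------
1  | Carol | 1153.29
2  | Frank | 1918.61
3  | Dave  | 1288.24
4  | Bob   | 329.23 
5  | Frank | 970.85 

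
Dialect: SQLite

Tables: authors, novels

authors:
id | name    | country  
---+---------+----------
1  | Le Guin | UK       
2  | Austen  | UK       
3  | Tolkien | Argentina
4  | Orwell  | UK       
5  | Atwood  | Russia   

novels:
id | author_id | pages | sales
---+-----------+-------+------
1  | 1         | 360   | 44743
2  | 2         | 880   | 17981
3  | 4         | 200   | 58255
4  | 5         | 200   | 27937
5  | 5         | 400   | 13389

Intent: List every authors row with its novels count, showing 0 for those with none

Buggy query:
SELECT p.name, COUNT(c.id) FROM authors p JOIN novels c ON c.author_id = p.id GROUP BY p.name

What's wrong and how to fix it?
Bug: An inner join excludes parents with zero children

Fix: Switch to LEFT JOIN to retain unmatched parent rows

Corrected query:
SELECT p.name, COUNT(c.id) FROM authors p LEFT JOIN novels c ON c.author_id = p.id GROUP BY p.name

Result:
name    | COUNT(c.id)
--------+------------
Atwood  | 2          
Austen  | 1          
Le Guin | 1          
Orwell  | 1          
Tolkien | 0          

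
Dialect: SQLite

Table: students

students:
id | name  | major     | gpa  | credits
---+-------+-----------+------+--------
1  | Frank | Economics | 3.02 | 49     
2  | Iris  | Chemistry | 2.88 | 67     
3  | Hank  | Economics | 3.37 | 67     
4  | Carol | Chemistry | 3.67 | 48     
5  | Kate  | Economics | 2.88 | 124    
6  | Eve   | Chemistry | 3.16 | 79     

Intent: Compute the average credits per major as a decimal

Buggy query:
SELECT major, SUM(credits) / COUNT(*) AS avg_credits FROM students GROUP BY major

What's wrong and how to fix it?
Bug: Both operands are integers, so '/' performs integer division and truncates

Fix: Cast one side to REAL so the division keeps the fractional part

Corrected query:
SELECT major, SUM(credits) * 1.0 / COUNT(*) AS avg_credits FROM students GROUP BY major

Result:
major     | avg_credits
----------+------------
Chemistry | 64.666667  
Economics | 80         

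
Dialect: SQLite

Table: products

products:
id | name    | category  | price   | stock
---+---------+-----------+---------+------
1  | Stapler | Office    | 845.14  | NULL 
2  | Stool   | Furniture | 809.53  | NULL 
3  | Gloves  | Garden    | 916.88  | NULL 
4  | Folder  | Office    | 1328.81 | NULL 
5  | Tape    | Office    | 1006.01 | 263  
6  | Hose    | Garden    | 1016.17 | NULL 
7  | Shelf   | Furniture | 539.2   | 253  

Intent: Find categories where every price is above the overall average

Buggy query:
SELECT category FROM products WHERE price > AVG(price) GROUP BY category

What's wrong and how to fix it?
Bug: WHERE evaluates per row before aggregation, so AVG() is unavailable

Fix: Use a subquery for AVG and a HAVING MIN(...) filter so the condition holds for every row in the group

Corrected query:
SELECT category FROM products GROUP BY category HAVING MIN(price) > (SELECT AVG(price) FROM products)

Result:
(no rows)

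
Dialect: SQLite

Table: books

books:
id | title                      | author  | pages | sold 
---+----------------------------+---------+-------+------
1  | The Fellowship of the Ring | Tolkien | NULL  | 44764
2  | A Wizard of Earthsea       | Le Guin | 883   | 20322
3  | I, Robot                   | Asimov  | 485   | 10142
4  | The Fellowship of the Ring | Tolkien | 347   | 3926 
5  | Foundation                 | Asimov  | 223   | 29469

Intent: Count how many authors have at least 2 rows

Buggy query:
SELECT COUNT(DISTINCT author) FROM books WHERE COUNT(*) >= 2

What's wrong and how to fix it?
Bug: WHERE filters individual rows, not groups, so a group-level COUNT is invalid there

Fix: Use a subquery that GROUPs and filters with HAVING, then count its rows

Corrected query:
SELECT COUNT(*) FROM (SELECT author FROM books GROUP BY author HAVING COUNT(*) >= 2)

Result:
COUNT(*)
--------
2       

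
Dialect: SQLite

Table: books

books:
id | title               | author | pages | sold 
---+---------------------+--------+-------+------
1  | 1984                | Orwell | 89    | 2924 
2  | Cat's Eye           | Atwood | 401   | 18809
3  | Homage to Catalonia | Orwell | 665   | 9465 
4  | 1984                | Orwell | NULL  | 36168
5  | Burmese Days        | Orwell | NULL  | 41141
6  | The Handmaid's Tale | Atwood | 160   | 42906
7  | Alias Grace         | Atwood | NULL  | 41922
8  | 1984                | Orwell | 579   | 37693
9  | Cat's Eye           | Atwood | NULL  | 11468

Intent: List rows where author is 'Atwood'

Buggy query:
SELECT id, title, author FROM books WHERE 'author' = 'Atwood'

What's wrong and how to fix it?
Bug: 'author' in single quotes is a string literal, not the column; the comparison is literal-vs-literal and never true

Fix: Remove the quotes around the column name (or use double quotes for an identifier)

Corrected query:
SELECT id, title, author FROM books WHERE author = 'Atwood'

Result:
id | title               | author
---+---------------------+-------
2  | Cat's Eye           | Atwood
6  | The Handmaid's Tale | Atwood
7  | Alias Grace         | Atwood
9  | Cat's Eye           | Atwood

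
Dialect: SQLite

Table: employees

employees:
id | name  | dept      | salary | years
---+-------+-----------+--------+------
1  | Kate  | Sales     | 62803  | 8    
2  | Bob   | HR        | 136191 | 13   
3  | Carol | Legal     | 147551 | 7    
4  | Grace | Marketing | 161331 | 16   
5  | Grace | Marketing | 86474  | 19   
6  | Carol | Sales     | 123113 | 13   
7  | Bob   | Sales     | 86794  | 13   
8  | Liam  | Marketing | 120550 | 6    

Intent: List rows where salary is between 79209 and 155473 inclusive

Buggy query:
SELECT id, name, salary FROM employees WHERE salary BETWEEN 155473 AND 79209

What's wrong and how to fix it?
Bug: The bounds are reversed; BETWEEN a AND b requires a <= b to match anything

Fix: Write BETWEEN 79209 AND 155473

Corrected query:
SELECT id, name, salary FROM employees WHERE salary BETWEEN 79209 AND 155473

Result:
id | name  | salary
---+-------+-------
2  | Bob   | 136191
3  | Carol | 147551
5  | Grace | 86474 
6  | Carol | 123113
7  | Bob   | 86794 
8  | Liam  | 120550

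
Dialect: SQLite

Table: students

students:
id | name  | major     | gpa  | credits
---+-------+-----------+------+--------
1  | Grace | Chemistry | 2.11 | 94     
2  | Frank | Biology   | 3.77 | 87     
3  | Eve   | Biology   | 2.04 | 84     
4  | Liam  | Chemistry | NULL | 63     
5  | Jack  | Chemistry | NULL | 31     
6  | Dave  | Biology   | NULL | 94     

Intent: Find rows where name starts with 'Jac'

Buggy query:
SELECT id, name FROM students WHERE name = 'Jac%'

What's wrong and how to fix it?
Bug: Wildcards only work with LIKE; '=' treats '%' as a literal character

Fix: Use LIKE for wildcard pattern matching

Corrected query:
SELECT id, name FROM students WHERE name LIKE 'Jac%'

Result:
id | name
---+-----
5  | Jack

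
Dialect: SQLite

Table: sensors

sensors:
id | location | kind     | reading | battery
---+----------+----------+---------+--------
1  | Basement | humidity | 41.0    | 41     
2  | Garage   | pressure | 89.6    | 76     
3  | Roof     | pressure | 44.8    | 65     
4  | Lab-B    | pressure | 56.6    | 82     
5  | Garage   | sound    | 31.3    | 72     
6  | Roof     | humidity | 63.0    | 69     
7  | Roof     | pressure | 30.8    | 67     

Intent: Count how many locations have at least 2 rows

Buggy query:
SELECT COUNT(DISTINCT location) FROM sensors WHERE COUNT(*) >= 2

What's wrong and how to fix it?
Bug: WHERE filters individual rows, not groups, so a group-level COUNT is invalid there

Fix: Group first with HAVING COUNT(*) >= 2, then COUNT the resulting groups

Corrected query:
SELECT COUNT(*) FROM (SELECT location FROM sensors GROUP BY location HAVING COUNT(*) >= 2)

Result:
COUNT(*)
--------
2       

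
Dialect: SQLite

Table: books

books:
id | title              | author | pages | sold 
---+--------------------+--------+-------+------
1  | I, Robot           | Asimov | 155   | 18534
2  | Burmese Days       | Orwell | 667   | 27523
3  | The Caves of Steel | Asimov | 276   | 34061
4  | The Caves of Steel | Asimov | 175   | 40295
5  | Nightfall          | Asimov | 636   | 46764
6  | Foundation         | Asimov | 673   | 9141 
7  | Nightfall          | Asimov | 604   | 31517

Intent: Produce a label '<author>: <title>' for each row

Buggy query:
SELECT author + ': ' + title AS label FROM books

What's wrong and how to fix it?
Bug: SQLite uses || for string concatenation; + coerces text to numbers (yielding 0)

Fix: Replace + with || to concatenate text

Corrected query:
SELECT author || ': ' || title AS label FROM books

Result:
label                     
--------------------------
Asimov: I, Robot          
Orwell: Burmese Days      
Asimov: The Caves of Steel
Asimov: The Caves of Steel
Asimov: Nightfall         
Asimov: Foundation        
Asimov: Nightfall         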